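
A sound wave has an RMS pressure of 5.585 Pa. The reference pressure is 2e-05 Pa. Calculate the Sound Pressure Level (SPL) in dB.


Given values:
  p = 5.585 Pa
  p_ref = 2e-05 Pa
Formula: SPL = 20 * log10(p / p_ref)
Compute ratio: p / p_ref = 5.585 / 2e-05 = 279250
Compute log10: log10(279250) = 5.445993
Multiply: SPL = 20 * 5.445993 = 108.92

108.92 dB


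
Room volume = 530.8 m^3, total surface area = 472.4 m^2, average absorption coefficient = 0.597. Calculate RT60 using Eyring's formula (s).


Given values:
  V = 530.8 m^3, S = 472.4 m^2, alpha = 0.597
Formula: RT60 = 0.161 * V / (-S * ln(1 - alpha))
Compute ln(1 - 0.597) = ln(0.403) = -0.908819
Denominator: -472.4 * -0.908819 = 429.3261
Numerator: 0.161 * 530.8 = 85.4588
RT60 = 85.4588 / 429.3261 = 0.199

0.199 s


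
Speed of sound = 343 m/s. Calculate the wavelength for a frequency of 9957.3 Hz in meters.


Given values:
  c = 343 m/s, f = 9957.3 Hz
Formula: lambda = c / f
lambda = 343 / 9957.3
lambda = 0.0344

0.0344 m


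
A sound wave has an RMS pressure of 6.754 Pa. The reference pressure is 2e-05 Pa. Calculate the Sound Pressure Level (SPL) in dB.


Given values:
  p = 6.754 Pa
  p_ref = 2e-05 Pa
Formula: SPL = 20 * log10(p / p_ref)
Compute ratio: p / p_ref = 6.754 / 2e-05 = 337700
Compute log10: log10(337700) = 5.528531
Multiply: SPL = 20 * 5.528531 = 110.57

110.57 dB


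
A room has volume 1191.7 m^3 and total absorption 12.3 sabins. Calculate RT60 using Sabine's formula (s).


Given values:
  V = 1191.7 m^3
  A = 12.3 sabins
Formula: RT60 = 0.161 * V / A
Numerator: 0.161 * 1191.7 = 191.8637
RT60 = 191.8637 / 12.3 = 15.599

15.599 s


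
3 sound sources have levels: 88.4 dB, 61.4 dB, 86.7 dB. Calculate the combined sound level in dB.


Formula: L_total = 10 * log10( sum(10^(Li/10)) )
  Source 1: 10^(88.4/10) = 691830970.9189
  Source 2: 10^(61.4/10) = 1380384.2646
  Source 3: 10^(86.7/10) = 467735141.2872
Sum of linear values = 1160946496.4707
L_total = 10 * log10(1160946496.4707) = 90.65

90.65 dB


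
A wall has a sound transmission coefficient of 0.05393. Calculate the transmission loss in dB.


Given values:
  tau = 0.05393
Formula: TL = 10 * log10(1 / tau)
Compute 1 / tau = 1 / 0.05393 = 18.5426
Compute log10(18.5426) = 1.268171
TL = 10 * 1.268171 = 12.68

12.68 dB


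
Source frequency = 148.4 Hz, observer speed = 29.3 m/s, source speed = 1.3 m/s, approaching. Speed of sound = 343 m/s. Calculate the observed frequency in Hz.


Given values:
  f_s = 148.4 Hz, v_o = 29.3 m/s, v_s = 1.3 m/s
  Direction: approaching
Formula: f_o = f_s * (c + v_o) / (c - v_s)
Numerator: c + v_o = 343 + 29.3 = 372.3
Denominator: c - v_s = 343 - 1.3 = 341.7
f_o = 148.4 * 372.3 / 341.7 = 161.69

161.69 Hz


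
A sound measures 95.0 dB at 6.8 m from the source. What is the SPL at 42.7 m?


Given values:
  SPL1 = 95.0 dB, r1 = 6.8 m, r2 = 42.7 m
Formula: SPL2 = SPL1 - 20 * log10(r2 / r1)
Compute ratio: r2 / r1 = 42.7 / 6.8 = 6.2794
Compute log10: log10(6.2794) = 0.797918
Compute drop: 20 * 0.797918 = 15.9584
SPL2 = 95.0 - 15.9584 = 79.04

79.04 dB


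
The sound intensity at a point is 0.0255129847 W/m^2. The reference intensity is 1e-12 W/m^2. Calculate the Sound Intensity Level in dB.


Given values:
  I = 0.0255129847 W/m^2
  I_ref = 1e-12 W/m^2
Formula: SIL = 10 * log10(I / I_ref)
Compute ratio: I / I_ref = 25512984700
Compute log10: log10(25512984700) = 10.406761
Multiply: SIL = 10 * 10.406761 = 104.07

104.07 dB


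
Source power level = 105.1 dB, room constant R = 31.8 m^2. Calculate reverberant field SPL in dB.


Given values:
  Lw = 105.1 dB, R = 31.8 m^2
Formula: SPL = Lw + 10 * log10(4 / R)
Compute 4 / R = 4 / 31.8 = 0.125786
Compute 10 * log10(0.125786) = -9.0037
SPL = 105.1 + (-9.0037) = 96.1

96.1 dB


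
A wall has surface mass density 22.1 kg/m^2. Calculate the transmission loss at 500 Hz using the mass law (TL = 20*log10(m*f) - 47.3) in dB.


Given values:
  m = 22.1 kg/m^2, f = 500 Hz
Formula: TL = 20 * log10(m * f) - 47.3
Compute m * f = 22.1 * 500 = 11050.0
Compute log10(11050.0) = 4.043362
Compute 20 * 4.043362 = 80.8672
TL = 80.8672 - 47.3 = 33.57

33.57 dB


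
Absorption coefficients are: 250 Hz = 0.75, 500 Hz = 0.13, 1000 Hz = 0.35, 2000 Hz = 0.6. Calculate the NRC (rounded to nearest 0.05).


Given values:
  a_250 = 0.75, a_500 = 0.13
  a_1000 = 0.35, a_2000 = 0.6
Formula: NRC = (a250 + a500 + a1000 + a2000) / 4
Sum = 0.75 + 0.13 + 0.35 + 0.6 = 1.83
NRC = 1.83 / 4 = 0.4575
Rounded to nearest 0.05: 0.45

0.45


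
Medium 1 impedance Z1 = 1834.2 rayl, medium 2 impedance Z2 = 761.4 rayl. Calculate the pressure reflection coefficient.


Given values:
  Z1 = 1834.2 rayl, Z2 = 761.4 rayl
Formula: R = (Z2 - Z1) / (Z2 + Z1)
Numerator: Z2 - Z1 = 761.4 - 1834.2 = -1072.8
Denominator: Z2 + Z1 = 761.4 + 1834.2 = 2595.6
R = -1072.8 / 2595.6 = -0.4133

-0.4133


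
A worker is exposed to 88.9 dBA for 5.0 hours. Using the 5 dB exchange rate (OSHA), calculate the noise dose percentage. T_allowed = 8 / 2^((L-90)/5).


Given values:
  L = 88.9 dBA, T = 5.0 hours
Formula: T_allowed = 8 / 2^((L - 90) / 5)
Compute exponent: (88.9 - 90) / 5 = -0.22
Compute 2^(-0.22) = 0.858565
T_allowed = 8 / 0.858565 = 9.317873 hours
Dose = (T / T_allowed) * 100
Dose = (5.0 / 9.317873) * 100 = 53.66

53.66 %


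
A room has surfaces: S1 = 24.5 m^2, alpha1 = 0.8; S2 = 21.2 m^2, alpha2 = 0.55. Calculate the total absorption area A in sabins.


Given surfaces:
  Surface 1: 24.5 * 0.8 = 19.6
  Surface 2: 21.2 * 0.55 = 11.66
Formula: A = sum(Si * alpha_i)
A = 19.6 + 11.66
A = 31.26

31.26 sabins


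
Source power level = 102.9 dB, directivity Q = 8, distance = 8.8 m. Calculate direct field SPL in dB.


Given values:
  Lw = 102.9 dB, Q = 8, r = 8.8 m
Formula: SPL = Lw + 10 * log10(Q / (4 * pi * r^2))
Compute 4 * pi * r^2 = 4 * pi * 8.8^2 = 973.1397
Compute Q / denom = 8 / 973.1397 = 0.00822081
Compute 10 * log10(0.00822081) = -20.8509
SPL = 102.9 + (-20.8509) = 82.05

82.05 dB


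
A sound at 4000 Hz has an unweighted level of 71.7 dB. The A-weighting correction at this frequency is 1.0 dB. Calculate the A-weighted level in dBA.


Given values:
  SPL = 71.7 dB
  A-weighting at 4000 Hz = 1.0 dB
Formula: L_A = SPL + A_weight
L_A = 71.7 + (1.0)
L_A = 72.7

72.7 dBA


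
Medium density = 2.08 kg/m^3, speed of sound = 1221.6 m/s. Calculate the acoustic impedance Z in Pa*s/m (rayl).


Given values:
  rho = 2.08 kg/m^3
  c = 1221.6 m/s
Formula: Z = rho * c
Z = 2.08 * 1221.6
Z = 2540.93

2540.93 rayl


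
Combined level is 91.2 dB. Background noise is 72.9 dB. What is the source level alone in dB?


Given values:
  L_total = 91.2 dB, L_bg = 72.9 dB
Formula: L_source = 10 * log10(10^(L_total/10) - 10^(L_bg/10))
Convert to linear:
  10^(91.2/10) = 1318256738.5564
  10^(72.9/10) = 19498445.9976
Difference: 1318256738.5564 - 19498445.9976 = 1298758292.5588
L_source = 10 * log10(1298758292.5588) = 91.14

91.14 dB


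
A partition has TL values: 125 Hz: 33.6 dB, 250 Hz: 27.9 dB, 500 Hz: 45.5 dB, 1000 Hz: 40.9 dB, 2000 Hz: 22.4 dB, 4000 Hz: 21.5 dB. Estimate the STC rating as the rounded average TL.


Given TL values at each frequency:
  125 Hz: 33.6 dB
  250 Hz: 27.9 dB
  500 Hz: 45.5 dB
  1000 Hz: 40.9 dB
  2000 Hz: 22.4 dB
  4000 Hz: 21.5 dB
Formula: STC ~ round(average of TL values)
Sum = 33.6 + 27.9 + 45.5 + 40.9 + 22.4 + 21.5 = 191.8
Average = 191.8 / 6 = 31.97
Rounded: 32

32


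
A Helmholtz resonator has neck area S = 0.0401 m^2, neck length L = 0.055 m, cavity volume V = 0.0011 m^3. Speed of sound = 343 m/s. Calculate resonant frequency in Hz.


Given values:
  S = 0.0401 m^2, L = 0.055 m, V = 0.0011 m^3, c = 343 m/s
Formula: f = (c / (2*pi)) * sqrt(S / (V * L))
Compute V * L = 0.0011 * 0.055 = 6.05e-05
Compute S / (V * L) = 0.0401 / 6.05e-05 = 662.8099
Compute sqrt(662.8099) = 25.745095
Compute c / (2*pi) = 343 / 6.283185 = 54.590148
f = 54.590148 * 25.745095 = 1405.43

1405.43 Hz


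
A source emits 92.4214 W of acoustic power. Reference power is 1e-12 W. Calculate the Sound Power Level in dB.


Given values:
  W = 92.4214 W
  W_ref = 1e-12 W
Formula: SWL = 10 * log10(W / W_ref)
Compute ratio: W / W_ref = 92421400000000
Compute log10: log10(92421400000000) = 13.965773
Multiply: SWL = 10 * 13.965773 = 139.66

139.66 dB


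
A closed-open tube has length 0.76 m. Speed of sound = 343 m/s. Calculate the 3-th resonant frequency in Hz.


Given values:
  Tube type: closed-open, L = 0.76 m, c = 343 m/s, n = 3
Formula: f_n = (2n - 1) * c / (4 * L)
Compute 2n - 1 = 2*3 - 1 = 5
Compute 4 * L = 4 * 0.76 = 3.04
f = 5 * 343 / 3.04
f = 564.14

564.14 Hz


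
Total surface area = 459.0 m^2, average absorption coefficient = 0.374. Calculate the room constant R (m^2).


Given values:
  S = 459.0 m^2, alpha = 0.374
Formula: R = S * alpha / (1 - alpha)
Numerator: 459.0 * 0.374 = 171.666
Denominator: 1 - 0.374 = 0.626
R = 171.666 / 0.626 = 274.23

274.23 m^2


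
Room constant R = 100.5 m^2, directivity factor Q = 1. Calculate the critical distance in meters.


Given values:
  R = 100.5 m^2, Q = 1
Formula: d_c = 0.141 * sqrt(Q * R)
Compute Q * R = 1 * 100.5 = 100.5
Compute sqrt(100.5) = 10.025
d_c = 0.141 * 10.025 = 1.414

1.414 m


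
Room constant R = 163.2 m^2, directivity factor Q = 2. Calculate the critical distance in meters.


Given values:
  R = 163.2 m^2, Q = 2
Formula: d_c = 0.141 * sqrt(Q * R)
Compute Q * R = 2 * 163.2 = 326.4
Compute sqrt(326.4) = 18.0665
d_c = 0.141 * 18.0665 = 2.547

2.547 m


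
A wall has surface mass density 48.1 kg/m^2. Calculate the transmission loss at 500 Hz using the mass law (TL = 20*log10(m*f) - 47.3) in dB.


Given values:
  m = 48.1 kg/m^2, f = 500 Hz
Formula: TL = 20 * log10(m * f) - 47.3
Compute m * f = 48.1 * 500 = 24050.0
Compute log10(24050.0) = 4.381115
Compute 20 * 4.381115 = 87.6223
TL = 87.6223 - 47.3 = 40.32

40.32 dB


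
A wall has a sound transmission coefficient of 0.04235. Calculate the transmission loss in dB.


Given values:
  tau = 0.04235
Formula: TL = 10 * log10(1 / tau)
Compute 1 / tau = 1 / 0.04235 = 23.6128
Compute log10(23.6128) = 1.373147
TL = 10 * 1.373147 = 13.73

13.73 dB


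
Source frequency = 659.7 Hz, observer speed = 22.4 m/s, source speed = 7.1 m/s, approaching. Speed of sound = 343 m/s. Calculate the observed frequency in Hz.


Given values:
  f_s = 659.7 Hz, v_o = 22.4 m/s, v_s = 7.1 m/s
  Direction: approaching
Formula: f_o = f_s * (c + v_o) / (c - v_s)
Numerator: c + v_o = 343 + 22.4 = 365.4
Denominator: c - v_s = 343 - 7.1 = 335.9
f_o = 659.7 * 365.4 / 335.9 = 717.64

717.64 Hz


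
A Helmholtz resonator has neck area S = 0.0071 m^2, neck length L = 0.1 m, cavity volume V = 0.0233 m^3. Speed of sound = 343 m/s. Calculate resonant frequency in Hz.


Given values:
  S = 0.0071 m^2, L = 0.1 m, V = 0.0233 m^3, c = 343 m/s
Formula: f = (c / (2*pi)) * sqrt(S / (V * L))
Compute V * L = 0.0233 * 0.1 = 0.00233
Compute S / (V * L) = 0.0071 / 0.00233 = 3.0472
Compute sqrt(3.0472) = 1.745623
Compute c / (2*pi) = 343 / 6.283185 = 54.590148
f = 54.590148 * 1.745623 = 95.29

95.29 Hz


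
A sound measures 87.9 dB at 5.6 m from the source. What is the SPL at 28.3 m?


Given values:
  SPL1 = 87.9 dB, r1 = 5.6 m, r2 = 28.3 m
Formula: SPL2 = SPL1 - 20 * log10(r2 / r1)
Compute ratio: r2 / r1 = 28.3 / 5.6 = 5.0536
Compute log10: log10(5.0536) = 0.703601
Compute drop: 20 * 0.703601 = 14.072
SPL2 = 87.9 - 14.072 = 73.83

73.83 dB


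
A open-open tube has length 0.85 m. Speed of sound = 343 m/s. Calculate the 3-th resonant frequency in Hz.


Given values:
  Tube type: open-open, L = 0.85 m, c = 343 m/s, n = 3
Formula: f_n = n * c / (2 * L)
Compute 2 * L = 2 * 0.85 = 1.7
f = 3 * 343 / 1.7
f = 605.29

605.29 Hz


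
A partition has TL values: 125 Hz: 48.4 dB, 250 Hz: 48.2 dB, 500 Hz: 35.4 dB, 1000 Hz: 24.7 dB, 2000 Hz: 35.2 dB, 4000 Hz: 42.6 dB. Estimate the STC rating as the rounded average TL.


Given TL values at each frequency:
  125 Hz: 48.4 dB
  250 Hz: 48.2 dB
  500 Hz: 35.4 dB
  1000 Hz: 24.7 dB
  2000 Hz: 35.2 dB
  4000 Hz: 42.6 dB
Formula: STC ~ round(average of TL values)
Sum = 48.4 + 48.2 + 35.4 + 24.7 + 35.2 + 42.6 = 234.5
Average = 234.5 / 6 = 39.08
Rounded: 39

39


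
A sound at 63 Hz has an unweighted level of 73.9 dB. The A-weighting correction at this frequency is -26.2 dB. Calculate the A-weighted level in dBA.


Given values:
  SPL = 73.9 dB
  A-weighting at 63 Hz = -26.2 dB
Formula: L_A = SPL + A_weight
L_A = 73.9 + (-26.2)
L_A = 47.7

47.7 dBA


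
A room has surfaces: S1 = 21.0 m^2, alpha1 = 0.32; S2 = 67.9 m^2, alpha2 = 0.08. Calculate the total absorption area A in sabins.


Given surfaces:
  Surface 1: 21.0 * 0.32 = 6.72
  Surface 2: 67.9 * 0.08 = 5.432
Formula: A = sum(Si * alpha_i)
A = 6.72 + 5.432
A = 12.15

12.15 sabins


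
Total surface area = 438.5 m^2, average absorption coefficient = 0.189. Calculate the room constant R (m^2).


Given values:
  S = 438.5 m^2, alpha = 0.189
Formula: R = S * alpha / (1 - alpha)
Numerator: 438.5 * 0.189 = 82.8765
Denominator: 1 - 0.189 = 0.811
R = 82.8765 / 0.811 = 102.19

102.19 m^2


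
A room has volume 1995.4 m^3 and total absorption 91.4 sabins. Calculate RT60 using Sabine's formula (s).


Given values:
  V = 1995.4 m^3
  A = 91.4 sabins
Formula: RT60 = 0.161 * V / A
Numerator: 0.161 * 1995.4 = 321.2594
RT60 = 321.2594 / 91.4 = 3.515

3.515 s


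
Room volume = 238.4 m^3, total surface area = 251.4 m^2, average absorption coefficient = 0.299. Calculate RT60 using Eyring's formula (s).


Given values:
  V = 238.4 m^3, S = 251.4 m^2, alpha = 0.299
Formula: RT60 = 0.161 * V / (-S * ln(1 - alpha))
Compute ln(1 - 0.299) = ln(0.701) = -0.355247
Denominator: -251.4 * -0.355247 = 89.3091
Numerator: 0.161 * 238.4 = 38.3824
RT60 = 38.3824 / 89.3091 = 0.43

0.43 s


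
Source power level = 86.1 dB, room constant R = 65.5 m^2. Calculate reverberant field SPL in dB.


Given values:
  Lw = 86.1 dB, R = 65.5 m^2
Formula: SPL = Lw + 10 * log10(4 / R)
Compute 4 / R = 4 / 65.5 = 0.061069
Compute 10 * log10(0.061069) = -12.1418
SPL = 86.1 + (-12.1418) = 73.96

73.96 dB


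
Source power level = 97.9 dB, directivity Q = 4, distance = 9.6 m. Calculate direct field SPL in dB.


Given values:
  Lw = 97.9 dB, Q = 4, r = 9.6 m
Formula: SPL = Lw + 10 * log10(Q / (4 * pi * r^2))
Compute 4 * pi * r^2 = 4 * pi * 9.6^2 = 1158.1167
Compute Q / denom = 4 / 1158.1167 = 0.00345388
Compute 10 * log10(0.00345388) = -24.6169
SPL = 97.9 + (-24.6169) = 73.28

73.28 dB


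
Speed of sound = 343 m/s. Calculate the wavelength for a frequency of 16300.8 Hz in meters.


Given values:
  c = 343 m/s, f = 16300.8 Hz
Formula: lambda = c / f
lambda = 343 / 16300.8
lambda = 0.021

0.021 m


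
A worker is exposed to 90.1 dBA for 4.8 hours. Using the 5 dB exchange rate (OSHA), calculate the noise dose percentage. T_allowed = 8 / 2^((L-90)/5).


Given values:
  L = 90.1 dBA, T = 4.8 hours
Formula: T_allowed = 8 / 2^((L - 90) / 5)
Compute exponent: (90.1 - 90) / 5 = 0.02
Compute 2^(0.02) = 1.013959
T_allowed = 8 / 1.013959 = 7.889865 hours
Dose = (T / T_allowed) * 100
Dose = (4.8 / 7.889865) * 100 = 60.84

60.84 %


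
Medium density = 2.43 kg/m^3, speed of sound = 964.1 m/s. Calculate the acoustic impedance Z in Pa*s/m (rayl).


Given values:
  rho = 2.43 kg/m^3
  c = 964.1 m/s
Formula: Z = rho * c
Z = 2.43 * 964.1
Z = 2342.76

2342.76 rayl


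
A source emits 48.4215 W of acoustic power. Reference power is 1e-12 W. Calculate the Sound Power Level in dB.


Given values:
  W = 48.4215 W
  W_ref = 1e-12 W
Formula: SWL = 10 * log10(W / W_ref)
Compute ratio: W / W_ref = 48421500000000
Compute log10: log10(48421500000000) = 13.685038
Multiply: SWL = 10 * 13.685038 = 136.85

136.85 dB


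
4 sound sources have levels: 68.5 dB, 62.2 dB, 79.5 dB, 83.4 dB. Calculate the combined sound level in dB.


Formula: L_total = 10 * log10( sum(10^(Li/10)) )
  Source 1: 10^(68.5/10) = 7079457.8438
  Source 2: 10^(62.2/10) = 1659586.9074
  Source 3: 10^(79.5/10) = 89125093.8134
  Source 4: 10^(83.4/10) = 218776162.395
Sum of linear values = 316640300.9596
L_total = 10 * log10(316640300.9596) = 85.01

85.01 dB


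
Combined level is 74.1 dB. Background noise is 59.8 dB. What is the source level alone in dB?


Given values:
  L_total = 74.1 dB, L_bg = 59.8 dB
Formula: L_source = 10 * log10(10^(L_total/10) - 10^(L_bg/10))
Convert to linear:
  10^(74.1/10) = 25703957.8277
  10^(59.8/10) = 954992.586
Difference: 25703957.8277 - 954992.586 = 24748965.2417
L_source = 10 * log10(24748965.2417) = 73.94

73.94 dB


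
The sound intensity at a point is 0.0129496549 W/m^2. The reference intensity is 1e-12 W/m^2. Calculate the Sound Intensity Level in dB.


Given values:
  I = 0.0129496549 W/m^2
  I_ref = 1e-12 W/m^2
Formula: SIL = 10 * log10(I / I_ref)
Compute ratio: I / I_ref = 12949654900
Compute log10: log10(12949654900) = 10.112258
Multiply: SIL = 10 * 10.112258 = 101.12

101.12 dB


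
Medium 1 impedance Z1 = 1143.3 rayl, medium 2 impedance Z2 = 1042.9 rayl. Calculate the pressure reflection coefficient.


Given values:
  Z1 = 1143.3 rayl, Z2 = 1042.9 rayl
Formula: R = (Z2 - Z1) / (Z2 + Z1)
Numerator: Z2 - Z1 = 1042.9 - 1143.3 = -100.4
Denominator: Z2 + Z1 = 1042.9 + 1143.3 = 2186.2
R = -100.4 / 2186.2 = -0.0459

-0.0459


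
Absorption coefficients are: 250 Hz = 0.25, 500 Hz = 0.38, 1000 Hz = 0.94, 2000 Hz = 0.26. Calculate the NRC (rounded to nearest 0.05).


Given values:
  a_250 = 0.25, a_500 = 0.38
  a_1000 = 0.94, a_2000 = 0.26
Formula: NRC = (a250 + a500 + a1000 + a2000) / 4
Sum = 0.25 + 0.38 + 0.94 + 0.26 = 1.83
NRC = 1.83 / 4 = 0.4575
Rounded to nearest 0.05: 0.45

0.45


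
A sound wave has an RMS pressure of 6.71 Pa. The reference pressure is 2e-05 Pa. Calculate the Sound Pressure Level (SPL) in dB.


Given values:
  p = 6.71 Pa
  p_ref = 2e-05 Pa
Formula: SPL = 20 * log10(p / p_ref)
Compute ratio: p / p_ref = 6.71 / 2e-05 = 335500
Compute log10: log10(335500) = 5.525693
Multiply: SPL = 20 * 5.525693 = 110.51

110.51 dB


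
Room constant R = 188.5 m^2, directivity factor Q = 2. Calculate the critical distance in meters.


Given values:
  R = 188.5 m^2, Q = 2
Formula: d_c = 0.141 * sqrt(Q * R)
Compute Q * R = 2 * 188.5 = 377.0
Compute sqrt(377.0) = 19.4165
d_c = 0.141 * 19.4165 = 2.738

2.738 m


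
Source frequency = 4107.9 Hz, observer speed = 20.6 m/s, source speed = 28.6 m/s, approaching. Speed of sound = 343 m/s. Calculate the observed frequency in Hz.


Given values:
  f_s = 4107.9 Hz, v_o = 20.6 m/s, v_s = 28.6 m/s
  Direction: approaching
Formula: f_o = f_s * (c + v_o) / (c - v_s)
Numerator: c + v_o = 343 + 20.6 = 363.6
Denominator: c - v_s = 343 - 28.6 = 314.4
f_o = 4107.9 * 363.6 / 314.4 = 4750.74

4750.74 Hz


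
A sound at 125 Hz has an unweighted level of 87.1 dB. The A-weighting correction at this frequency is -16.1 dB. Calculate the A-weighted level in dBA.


Given values:
  SPL = 87.1 dB
  A-weighting at 125 Hz = -16.1 dB
Formula: L_A = SPL + A_weight
L_A = 87.1 + (-16.1)
L_A = 71.0

71.0 dBA


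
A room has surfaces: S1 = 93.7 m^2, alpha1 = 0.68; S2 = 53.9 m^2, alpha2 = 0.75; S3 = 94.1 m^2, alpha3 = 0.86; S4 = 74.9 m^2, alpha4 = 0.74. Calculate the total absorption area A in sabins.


Given surfaces:
  Surface 1: 93.7 * 0.68 = 63.716
  Surface 2: 53.9 * 0.75 = 40.425
  Surface 3: 94.1 * 0.86 = 80.926
  Surface 4: 74.9 * 0.74 = 55.426
Formula: A = sum(Si * alpha_i)
A = 63.716 + 40.425 + 80.926 + 55.426
A = 240.49

240.49 sabins


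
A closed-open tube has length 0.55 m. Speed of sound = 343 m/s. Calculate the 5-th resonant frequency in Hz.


Given values:
  Tube type: closed-open, L = 0.55 m, c = 343 m/s, n = 5
Formula: f_n = (2n - 1) * c / (4 * L)
Compute 2n - 1 = 2*5 - 1 = 9
Compute 4 * L = 4 * 0.55 = 2.2
f = 9 * 343 / 2.2
f = 1403.18

1403.18 Hz


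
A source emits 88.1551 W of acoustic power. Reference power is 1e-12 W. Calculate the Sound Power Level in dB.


Given values:
  W = 88.1551 W
  W_ref = 1e-12 W
Formula: SWL = 10 * log10(W / W_ref)
Compute ratio: W / W_ref = 88155100000000
Compute log10: log10(88155100000000) = 13.945247
Multiply: SWL = 10 * 13.945247 = 139.45

139.45 dB


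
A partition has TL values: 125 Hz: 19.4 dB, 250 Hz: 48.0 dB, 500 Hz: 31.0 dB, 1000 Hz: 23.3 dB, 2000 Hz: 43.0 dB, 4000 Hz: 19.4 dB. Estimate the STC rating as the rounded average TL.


Given TL values at each frequency:
  125 Hz: 19.4 dB
  250 Hz: 48.0 dB
  500 Hz: 31.0 dB
  1000 Hz: 23.3 dB
  2000 Hz: 43.0 dB
  4000 Hz: 19.4 dB
Formula: STC ~ round(average of TL values)
Sum = 19.4 + 48.0 + 31.0 + 23.3 + 43.0 + 19.4 = 184.1
Average = 184.1 / 6 = 30.68
Rounded: 31

31


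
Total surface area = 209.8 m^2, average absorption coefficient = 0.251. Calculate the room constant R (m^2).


Given values:
  S = 209.8 m^2, alpha = 0.251
Formula: R = S * alpha / (1 - alpha)
Numerator: 209.8 * 0.251 = 52.6598
Denominator: 1 - 0.251 = 0.749
R = 52.6598 / 0.749 = 70.31

70.31 m^2


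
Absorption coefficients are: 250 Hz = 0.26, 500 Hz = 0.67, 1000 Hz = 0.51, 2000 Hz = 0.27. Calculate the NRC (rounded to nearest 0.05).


Given values:
  a_250 = 0.26, a_500 = 0.67
  a_1000 = 0.51, a_2000 = 0.27
Formula: NRC = (a250 + a500 + a1000 + a2000) / 4
Sum = 0.26 + 0.67 + 0.51 + 0.27 = 1.71
NRC = 1.71 / 4 = 0.4275
Rounded to nearest 0.05: 0.45

0.45


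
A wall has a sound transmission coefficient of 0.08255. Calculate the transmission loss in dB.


Given values:
  tau = 0.08255
Formula: TL = 10 * log10(1 / tau)
Compute 1 / tau = 1 / 0.08255 = 12.1139
Compute log10(12.1139) = 1.083284
TL = 10 * 1.083284 = 10.83

10.83 dB


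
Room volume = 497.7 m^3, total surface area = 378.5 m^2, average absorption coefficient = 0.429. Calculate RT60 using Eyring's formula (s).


Given values:
  V = 497.7 m^3, S = 378.5 m^2, alpha = 0.429
Formula: RT60 = 0.161 * V / (-S * ln(1 - alpha))
Compute ln(1 - 0.429) = ln(0.571) = -0.560366
Denominator: -378.5 * -0.560366 = 212.0985
Numerator: 0.161 * 497.7 = 80.1297
RT60 = 80.1297 / 212.0985 = 0.378

0.378 s


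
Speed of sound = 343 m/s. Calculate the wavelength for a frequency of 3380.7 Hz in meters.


Given values:
  c = 343 m/s, f = 3380.7 Hz
Formula: lambda = c / f
lambda = 343 / 3380.7
lambda = 0.1015

0.1015 m


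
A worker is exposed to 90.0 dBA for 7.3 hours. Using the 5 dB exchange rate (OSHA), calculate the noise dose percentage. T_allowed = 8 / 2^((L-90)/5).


Given values:
  L = 90.0 dBA, T = 7.3 hours
Formula: T_allowed = 8 / 2^((L - 90) / 5)
Compute exponent: (90.0 - 90) / 5 = 0.0
Compute 2^(0.0) = 1.0
T_allowed = 8 / 1.0 = 8.0 hours
Dose = (T / T_allowed) * 100
Dose = (7.3 / 8.0) * 100 = 91.25

91.25 %


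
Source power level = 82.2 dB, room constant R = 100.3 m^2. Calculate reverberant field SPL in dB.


Given values:
  Lw = 82.2 dB, R = 100.3 m^2
Formula: SPL = Lw + 10 * log10(4 / R)
Compute 4 / R = 4 / 100.3 = 0.03988
Compute 10 * log10(0.03988) = -13.9924
SPL = 82.2 + (-13.9924) = 68.21

68.21 dB


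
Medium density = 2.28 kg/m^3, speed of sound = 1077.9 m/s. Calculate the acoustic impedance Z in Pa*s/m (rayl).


Given values:
  rho = 2.28 kg/m^3
  c = 1077.9 m/s
Formula: Z = rho * c
Z = 2.28 * 1077.9
Z = 2457.61

2457.61 rayl


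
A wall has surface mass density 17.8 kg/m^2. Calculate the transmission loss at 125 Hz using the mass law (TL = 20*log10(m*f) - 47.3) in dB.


Given values:
  m = 17.8 kg/m^2, f = 125 Hz
Formula: TL = 20 * log10(m * f) - 47.3
Compute m * f = 17.8 * 125 = 2225.0
Compute log10(2225.0) = 3.34733
Compute 20 * 3.34733 = 66.9466
TL = 66.9466 - 47.3 = 19.65

19.65 dB


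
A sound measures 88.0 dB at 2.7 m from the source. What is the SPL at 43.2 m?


Given values:
  SPL1 = 88.0 dB, r1 = 2.7 m, r2 = 43.2 m
Formula: SPL2 = SPL1 - 20 * log10(r2 / r1)
Compute ratio: r2 / r1 = 43.2 / 2.7 = 16.0
Compute log10: log10(16.0) = 1.20412
Compute drop: 20 * 1.20412 = 24.0824
SPL2 = 88.0 - 24.0824 = 63.92

63.92 dB


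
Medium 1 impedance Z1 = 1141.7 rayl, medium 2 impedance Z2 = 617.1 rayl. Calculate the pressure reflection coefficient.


Given values:
  Z1 = 1141.7 rayl, Z2 = 617.1 rayl
Formula: R = (Z2 - Z1) / (Z2 + Z1)
Numerator: Z2 - Z1 = 617.1 - 1141.7 = -524.6
Denominator: Z2 + Z1 = 617.1 + 1141.7 = 1758.8
R = -524.6 / 1758.8 = -0.2983

-0.2983


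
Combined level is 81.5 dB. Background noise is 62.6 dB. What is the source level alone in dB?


Given values:
  L_total = 81.5 dB, L_bg = 62.6 dB
Formula: L_source = 10 * log10(10^(L_total/10) - 10^(L_bg/10))
Convert to linear:
  10^(81.5/10) = 141253754.4623
  10^(62.6/10) = 1819700.8586
Difference: 141253754.4623 - 1819700.8586 = 139434053.6037
L_source = 10 * log10(139434053.6037) = 81.44

81.44 dB


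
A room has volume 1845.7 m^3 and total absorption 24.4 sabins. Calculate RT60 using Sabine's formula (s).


Given values:
  V = 1845.7 m^3
  A = 24.4 sabins
Formula: RT60 = 0.161 * V / A
Numerator: 0.161 * 1845.7 = 297.1577
RT60 = 297.1577 / 24.4 = 12.179

12.179 s


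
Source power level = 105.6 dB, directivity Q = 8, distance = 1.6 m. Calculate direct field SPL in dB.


Given values:
  Lw = 105.6 dB, Q = 8, r = 1.6 m
Formula: SPL = Lw + 10 * log10(Q / (4 * pi * r^2))
Compute 4 * pi * r^2 = 4 * pi * 1.6^2 = 32.1699
Compute Q / denom = 8 / 32.1699 = 0.24867967
Compute 10 * log10(0.24867967) = -6.0436
SPL = 105.6 + (-6.0436) = 99.56

99.56 dB


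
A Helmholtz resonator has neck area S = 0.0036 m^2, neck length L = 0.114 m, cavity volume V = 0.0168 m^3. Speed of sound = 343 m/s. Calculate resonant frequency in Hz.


Given values:
  S = 0.0036 m^2, L = 0.114 m, V = 0.0168 m^3, c = 343 m/s
Formula: f = (c / (2*pi)) * sqrt(S / (V * L))
Compute V * L = 0.0168 * 0.114 = 0.0019152
Compute S / (V * L) = 0.0036 / 0.0019152 = 1.8797
Compute sqrt(1.8797) = 1.371022
Compute c / (2*pi) = 343 / 6.283185 = 54.590148
f = 54.590148 * 1.371022 = 74.84

74.84 Hz


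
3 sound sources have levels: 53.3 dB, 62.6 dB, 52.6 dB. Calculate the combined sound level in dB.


Formula: L_total = 10 * log10( sum(10^(Li/10)) )
  Source 1: 10^(53.3/10) = 213796.209
  Source 2: 10^(62.6/10) = 1819700.8586
  Source 3: 10^(52.6/10) = 181970.0859
Sum of linear values = 2215467.1535
L_total = 10 * log10(2215467.1535) = 63.45

63.45 dB


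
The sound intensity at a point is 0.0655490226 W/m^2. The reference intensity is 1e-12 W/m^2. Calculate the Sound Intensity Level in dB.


Given values:
  I = 0.0655490226 W/m^2
  I_ref = 1e-12 W/m^2
Formula: SIL = 10 * log10(I / I_ref)
Compute ratio: I / I_ref = 65549022600
Compute log10: log10(65549022600) = 10.816566
Multiply: SIL = 10 * 10.816566 = 108.17

108.17 dB


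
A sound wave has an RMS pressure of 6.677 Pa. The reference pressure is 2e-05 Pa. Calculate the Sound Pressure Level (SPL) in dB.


Given values:
  p = 6.677 Pa
  p_ref = 2e-05 Pa
Formula: SPL = 20 * log10(p / p_ref)
Compute ratio: p / p_ref = 6.677 / 2e-05 = 333850
Compute log10: log10(333850) = 5.523551
Multiply: SPL = 20 * 5.523551 = 110.47

110.47 dB


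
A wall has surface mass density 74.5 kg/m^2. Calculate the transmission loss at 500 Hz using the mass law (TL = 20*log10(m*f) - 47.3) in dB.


Given values:
  m = 74.5 kg/m^2, f = 500 Hz
Formula: TL = 20 * log10(m * f) - 47.3
Compute m * f = 74.5 * 500 = 37250.0
Compute log10(37250.0) = 4.571126
Compute 20 * 4.571126 = 91.4225
TL = 91.4225 - 47.3 = 44.12

44.12 dB


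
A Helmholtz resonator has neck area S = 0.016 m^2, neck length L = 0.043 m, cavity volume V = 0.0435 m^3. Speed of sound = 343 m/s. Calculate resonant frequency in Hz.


Given values:
  S = 0.016 m^2, L = 0.043 m, V = 0.0435 m^3, c = 343 m/s
Formula: f = (c / (2*pi)) * sqrt(S / (V * L))
Compute V * L = 0.0435 * 0.043 = 0.0018705
Compute S / (V * L) = 0.016 / 0.0018705 = 8.5539
Compute sqrt(8.5539) = 2.924705
Compute c / (2*pi) = 343 / 6.283185 = 54.590148
f = 54.590148 * 2.924705 = 159.66

159.66 Hz


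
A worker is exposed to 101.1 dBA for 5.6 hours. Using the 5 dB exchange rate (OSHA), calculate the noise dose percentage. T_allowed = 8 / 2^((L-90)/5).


Given values:
  L = 101.1 dBA, T = 5.6 hours
Formula: T_allowed = 8 / 2^((L - 90) / 5)
Compute exponent: (101.1 - 90) / 5 = 2.22
Compute 2^(2.22) = 4.658934
T_allowed = 8 / 4.658934 = 1.717131 hours
Dose = (T / T_allowed) * 100
Dose = (5.6 / 1.717131) * 100 = 326.13

326.13 %


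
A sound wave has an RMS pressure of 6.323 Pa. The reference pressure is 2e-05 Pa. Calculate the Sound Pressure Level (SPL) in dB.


Given values:
  p = 6.323 Pa
  p_ref = 2e-05 Pa
Formula: SPL = 20 * log10(p / p_ref)
Compute ratio: p / p_ref = 6.323 / 2e-05 = 316150
Compute log10: log10(316150) = 5.499893
Multiply: SPL = 20 * 5.499893 = 110.0

110.0 dB


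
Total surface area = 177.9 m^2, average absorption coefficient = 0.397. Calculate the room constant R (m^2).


Given values:
  S = 177.9 m^2, alpha = 0.397
Formula: R = S * alpha / (1 - alpha)
Numerator: 177.9 * 0.397 = 70.6263
Denominator: 1 - 0.397 = 0.603
R = 70.6263 / 0.603 = 117.12

117.12 m^2


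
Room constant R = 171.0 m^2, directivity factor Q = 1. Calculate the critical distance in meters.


Given values:
  R = 171.0 m^2, Q = 1
Formula: d_c = 0.141 * sqrt(Q * R)
Compute Q * R = 1 * 171.0 = 171.0
Compute sqrt(171.0) = 13.0767
d_c = 0.141 * 13.0767 = 1.844

1.844 m


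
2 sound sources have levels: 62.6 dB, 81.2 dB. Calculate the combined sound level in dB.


Formula: L_total = 10 * log10( sum(10^(Li/10)) )
  Source 1: 10^(62.6/10) = 1819700.8586
  Source 2: 10^(81.2/10) = 131825673.8556
Sum of linear values = 133645374.7142
L_total = 10 * log10(133645374.7142) = 81.26

81.26 dB


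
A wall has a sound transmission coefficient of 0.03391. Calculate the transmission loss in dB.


Given values:
  tau = 0.03391
Formula: TL = 10 * log10(1 / tau)
Compute 1 / tau = 1 / 0.03391 = 29.4898
Compute log10(29.4898) = 1.469672
TL = 10 * 1.469672 = 14.7

14.7 dB


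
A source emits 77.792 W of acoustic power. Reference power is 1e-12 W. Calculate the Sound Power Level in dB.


Given values:
  W = 77.792 W
  W_ref = 1e-12 W
Formula: SWL = 10 * log10(W / W_ref)
Compute ratio: W / W_ref = 77792000000000
Compute log10: log10(77792000000000) = 13.890935
Multiply: SWL = 10 * 13.890935 = 138.91

138.91 dB


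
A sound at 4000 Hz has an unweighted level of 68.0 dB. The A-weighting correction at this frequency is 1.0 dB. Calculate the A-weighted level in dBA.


Given values:
  SPL = 68.0 dB
  A-weighting at 4000 Hz = 1.0 dB
Formula: L_A = SPL + A_weight
L_A = 68.0 + (1.0)
L_A = 69.0

69.0 dBA


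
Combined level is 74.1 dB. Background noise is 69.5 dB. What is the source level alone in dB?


Given values:
  L_total = 74.1 dB, L_bg = 69.5 dB
Formula: L_source = 10 * log10(10^(L_total/10) - 10^(L_bg/10))
Convert to linear:
  10^(74.1/10) = 25703957.8277
  10^(69.5/10) = 8912509.3813
Difference: 25703957.8277 - 8912509.3813 = 16791448.4464
L_source = 10 * log10(16791448.4464) = 72.25

72.25 dB


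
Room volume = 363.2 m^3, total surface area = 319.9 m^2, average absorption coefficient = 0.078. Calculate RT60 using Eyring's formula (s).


Given values:
  V = 363.2 m^3, S = 319.9 m^2, alpha = 0.078
Formula: RT60 = 0.161 * V / (-S * ln(1 - alpha))
Compute ln(1 - 0.078) = ln(0.922) = -0.08121
Denominator: -319.9 * -0.08121 = 25.9791
Numerator: 0.161 * 363.2 = 58.4752
RT60 = 58.4752 / 25.9791 = 2.251

2.251 s


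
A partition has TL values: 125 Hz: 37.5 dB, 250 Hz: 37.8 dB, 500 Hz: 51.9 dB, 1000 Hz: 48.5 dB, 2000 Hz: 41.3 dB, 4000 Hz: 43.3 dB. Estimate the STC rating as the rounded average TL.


Given TL values at each frequency:
  125 Hz: 37.5 dB
  250 Hz: 37.8 dB
  500 Hz: 51.9 dB
  1000 Hz: 48.5 dB
  2000 Hz: 41.3 dB
  4000 Hz: 43.3 dB
Formula: STC ~ round(average of TL values)
Sum = 37.5 + 37.8 + 51.9 + 48.5 + 41.3 + 43.3 = 260.3
Average = 260.3 / 6 = 43.38
Rounded: 43

43


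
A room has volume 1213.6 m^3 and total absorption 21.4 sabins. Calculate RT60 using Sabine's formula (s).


Given values:
  V = 1213.6 m^3
  A = 21.4 sabins
Formula: RT60 = 0.161 * V / A
Numerator: 0.161 * 1213.6 = 195.3896
RT60 = 195.3896 / 21.4 = 9.13

9.13 s


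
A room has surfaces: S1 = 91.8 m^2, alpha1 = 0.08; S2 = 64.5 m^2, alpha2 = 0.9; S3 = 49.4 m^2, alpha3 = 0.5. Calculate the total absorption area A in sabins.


Given surfaces:
  Surface 1: 91.8 * 0.08 = 7.344
  Surface 2: 64.5 * 0.9 = 58.05
  Surface 3: 49.4 * 0.5 = 24.7
Formula: A = sum(Si * alpha_i)
A = 7.344 + 58.05 + 24.7
A = 90.09

90.09 sabins


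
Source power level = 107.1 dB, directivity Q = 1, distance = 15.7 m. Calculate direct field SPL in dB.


Given values:
  Lw = 107.1 dB, Q = 1, r = 15.7 m
Formula: SPL = Lw + 10 * log10(Q / (4 * pi * r^2))
Compute 4 * pi * r^2 = 4 * pi * 15.7^2 = 3097.4847
Compute Q / denom = 1 / 3097.4847 = 0.00032284
Compute 10 * log10(0.00032284) = -34.9101
SPL = 107.1 + (-34.9101) = 72.19

72.19 dB


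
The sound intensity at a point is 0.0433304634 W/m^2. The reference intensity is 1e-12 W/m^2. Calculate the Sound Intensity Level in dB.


Given values:
  I = 0.0433304634 W/m^2
  I_ref = 1e-12 W/m^2
Formula: SIL = 10 * log10(I / I_ref)
Compute ratio: I / I_ref = 43330463400
Compute log10: log10(43330463400) = 10.636793
Multiply: SIL = 10 * 10.636793 = 106.37

106.37 dB


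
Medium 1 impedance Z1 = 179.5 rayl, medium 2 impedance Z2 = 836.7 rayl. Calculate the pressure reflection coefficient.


Given values:
  Z1 = 179.5 rayl, Z2 = 836.7 rayl
Formula: R = (Z2 - Z1) / (Z2 + Z1)
Numerator: Z2 - Z1 = 836.7 - 179.5 = 657.2
Denominator: Z2 + Z1 = 836.7 + 179.5 = 1016.2
R = 657.2 / 1016.2 = 0.6467

0.6467


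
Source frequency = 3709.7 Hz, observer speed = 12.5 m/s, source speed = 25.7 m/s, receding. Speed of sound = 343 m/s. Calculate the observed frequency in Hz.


Given values:
  f_s = 3709.7 Hz, v_o = 12.5 m/s, v_s = 25.7 m/s
  Direction: receding
Formula: f_o = f_s * (c - v_o) / (c + v_s)
Numerator: c - v_o = 343 - 12.5 = 330.5
Denominator: c + v_s = 343 + 25.7 = 368.7
f_o = 3709.7 * 330.5 / 368.7 = 3325.35

3325.35 Hz


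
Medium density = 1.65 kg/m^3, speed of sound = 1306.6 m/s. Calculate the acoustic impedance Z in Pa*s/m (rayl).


Given values:
  rho = 1.65 kg/m^3
  c = 1306.6 m/s
Formula: Z = rho * c
Z = 1.65 * 1306.6
Z = 2155.89

2155.89 rayl


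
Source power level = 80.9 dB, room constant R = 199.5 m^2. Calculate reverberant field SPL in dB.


Given values:
  Lw = 80.9 dB, R = 199.5 m^2
Formula: SPL = Lw + 10 * log10(4 / R)
Compute 4 / R = 4 / 199.5 = 0.02005
Compute 10 * log10(0.02005) = -16.9789
SPL = 80.9 + (-16.9789) = 63.92

63.92 dB


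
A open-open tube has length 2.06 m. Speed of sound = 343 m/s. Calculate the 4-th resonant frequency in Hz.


Given values:
  Tube type: open-open, L = 2.06 m, c = 343 m/s, n = 4
Formula: f_n = n * c / (2 * L)
Compute 2 * L = 2 * 2.06 = 4.12
f = 4 * 343 / 4.12
f = 333.01

333.01 Hz


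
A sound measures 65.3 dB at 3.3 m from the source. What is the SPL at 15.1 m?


Given values:
  SPL1 = 65.3 dB, r1 = 3.3 m, r2 = 15.1 m
Formula: SPL2 = SPL1 - 20 * log10(r2 / r1)
Compute ratio: r2 / r1 = 15.1 / 3.3 = 4.5758
Compute log10: log10(4.5758) = 0.660467
Compute drop: 20 * 0.660467 = 13.2093
SPL2 = 65.3 - 13.2093 = 52.09

52.09 dB


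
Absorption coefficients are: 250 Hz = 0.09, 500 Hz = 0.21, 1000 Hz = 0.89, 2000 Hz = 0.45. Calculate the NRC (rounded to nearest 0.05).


Given values:
  a_250 = 0.09, a_500 = 0.21
  a_1000 = 0.89, a_2000 = 0.45
Formula: NRC = (a250 + a500 + a1000 + a2000) / 4
Sum = 0.09 + 0.21 + 0.89 + 0.45 = 1.64
NRC = 1.64 / 4 = 0.41
Rounded to nearest 0.05: 0.4

0.4


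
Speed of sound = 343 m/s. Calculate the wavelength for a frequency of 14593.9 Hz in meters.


Given values:
  c = 343 m/s, f = 14593.9 Hz
Formula: lambda = c / f
lambda = 343 / 14593.9
lambda = 0.0235

0.0235 m


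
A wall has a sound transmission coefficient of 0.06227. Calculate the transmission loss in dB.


Given values:
  tau = 0.06227
Formula: TL = 10 * log10(1 / tau)
Compute 1 / tau = 1 / 0.06227 = 16.0591
Compute log10(16.0591) = 1.205721
TL = 10 * 1.205721 = 12.06

12.06 dB


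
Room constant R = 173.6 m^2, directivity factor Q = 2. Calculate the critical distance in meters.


Given values:
  R = 173.6 m^2, Q = 2
Formula: d_c = 0.141 * sqrt(Q * R)
Compute Q * R = 2 * 173.6 = 347.2
Compute sqrt(347.2) = 18.6333
d_c = 0.141 * 18.6333 = 2.627

2.627 m


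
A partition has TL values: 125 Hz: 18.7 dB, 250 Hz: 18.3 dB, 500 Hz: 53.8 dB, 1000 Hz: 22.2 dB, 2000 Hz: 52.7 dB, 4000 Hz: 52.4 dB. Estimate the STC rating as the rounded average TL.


Given TL values at each frequency:
  125 Hz: 18.7 dB
  250 Hz: 18.3 dB
  500 Hz: 53.8 dB
  1000 Hz: 22.2 dB
  2000 Hz: 52.7 dB
  4000 Hz: 52.4 dB
Formula: STC ~ round(average of TL values)
Sum = 18.7 + 18.3 + 53.8 + 22.2 + 52.7 + 52.4 = 218.1
Average = 218.1 / 6 = 36.35
Rounded: 36

36


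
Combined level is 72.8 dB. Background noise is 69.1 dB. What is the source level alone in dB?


Given values:
  L_total = 72.8 dB, L_bg = 69.1 dB
Formula: L_source = 10 * log10(10^(L_total/10) - 10^(L_bg/10))
Convert to linear:
  10^(72.8/10) = 19054607.1796
  10^(69.1/10) = 8128305.1616
Difference: 19054607.1796 - 8128305.1616 = 10926302.018
L_source = 10 * log10(10926302.018) = 70.38

70.38 dB


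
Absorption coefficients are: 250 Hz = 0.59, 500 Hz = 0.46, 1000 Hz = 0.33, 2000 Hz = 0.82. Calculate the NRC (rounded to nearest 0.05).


Given values:
  a_250 = 0.59, a_500 = 0.46
  a_1000 = 0.33, a_2000 = 0.82
Formula: NRC = (a250 + a500 + a1000 + a2000) / 4
Sum = 0.59 + 0.46 + 0.33 + 0.82 = 2.2
NRC = 2.2 / 4 = 0.55
Rounded to nearest 0.05: 0.55

0.55


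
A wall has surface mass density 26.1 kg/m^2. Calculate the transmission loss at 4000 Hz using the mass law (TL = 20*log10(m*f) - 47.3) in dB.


Given values:
  m = 26.1 kg/m^2, f = 4000 Hz
Formula: TL = 20 * log10(m * f) - 47.3
Compute m * f = 26.1 * 4000 = 104400.0
Compute log10(104400.0) = 5.0187
Compute 20 * 5.0187 = 100.374
TL = 100.374 - 47.3 = 53.07

53.07 dB


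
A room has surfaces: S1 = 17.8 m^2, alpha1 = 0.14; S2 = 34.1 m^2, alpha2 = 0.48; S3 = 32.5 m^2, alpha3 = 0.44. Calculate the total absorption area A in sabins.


Given surfaces:
  Surface 1: 17.8 * 0.14 = 2.492
  Surface 2: 34.1 * 0.48 = 16.368
  Surface 3: 32.5 * 0.44 = 14.3
Formula: A = sum(Si * alpha_i)
A = 2.492 + 16.368 + 14.3
A = 33.16

33.16 sabins


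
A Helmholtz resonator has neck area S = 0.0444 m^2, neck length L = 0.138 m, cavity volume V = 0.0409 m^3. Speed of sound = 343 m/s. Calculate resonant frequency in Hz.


Given values:
  S = 0.0444 m^2, L = 0.138 m, V = 0.0409 m^3, c = 343 m/s
Formula: f = (c / (2*pi)) * sqrt(S / (V * L))
Compute V * L = 0.0409 * 0.138 = 0.0056442
Compute S / (V * L) = 0.0444 / 0.0056442 = 7.8665
Compute sqrt(7.8665) = 2.804728
Compute c / (2*pi) = 343 / 6.283185 = 54.590148
f = 54.590148 * 2.804728 = 153.11

153.11 Hz


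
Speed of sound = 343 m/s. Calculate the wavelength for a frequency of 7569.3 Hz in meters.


Given values:
  c = 343 m/s, f = 7569.3 Hz
Formula: lambda = c / f
lambda = 343 / 7569.3
lambda = 0.0453

0.0453 m


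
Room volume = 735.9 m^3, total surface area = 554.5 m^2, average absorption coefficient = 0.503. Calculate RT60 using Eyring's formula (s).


Given values:
  V = 735.9 m^3, S = 554.5 m^2, alpha = 0.503
Formula: RT60 = 0.161 * V / (-S * ln(1 - alpha))
Compute ln(1 - 0.503) = ln(0.497) = -0.699165
Denominator: -554.5 * -0.699165 = 387.687
Numerator: 0.161 * 735.9 = 118.4799
RT60 = 118.4799 / 387.687 = 0.306

0.306 s


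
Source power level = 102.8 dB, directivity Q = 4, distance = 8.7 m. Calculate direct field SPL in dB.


Given values:
  Lw = 102.8 dB, Q = 4, r = 8.7 m
Formula: SPL = Lw + 10 * log10(Q / (4 * pi * r^2))
Compute 4 * pi * r^2 = 4 * pi * 8.7^2 = 951.1486
Compute Q / denom = 4 / 951.1486 = 0.00420544
Compute 10 * log10(0.00420544) = -23.7619
SPL = 102.8 + (-23.7619) = 79.04

79.04 dB


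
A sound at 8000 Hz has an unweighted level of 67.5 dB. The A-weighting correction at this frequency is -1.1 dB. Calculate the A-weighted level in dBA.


Given values:
  SPL = 67.5 dB
  A-weighting at 8000 Hz = -1.1 dB
Formula: L_A = SPL + A_weight
L_A = 67.5 + (-1.1)
L_A = 66.4

66.4 dBA
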